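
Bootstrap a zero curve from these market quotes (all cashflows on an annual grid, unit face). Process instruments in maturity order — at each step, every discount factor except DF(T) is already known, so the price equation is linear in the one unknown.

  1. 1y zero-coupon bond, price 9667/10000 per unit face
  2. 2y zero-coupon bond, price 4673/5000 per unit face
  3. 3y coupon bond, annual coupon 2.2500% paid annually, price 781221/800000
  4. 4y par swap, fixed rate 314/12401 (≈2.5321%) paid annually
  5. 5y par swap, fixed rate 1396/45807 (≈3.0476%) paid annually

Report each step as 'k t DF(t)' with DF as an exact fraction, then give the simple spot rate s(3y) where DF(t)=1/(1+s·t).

step 1 [1y] zero: DF = P = 9667/10000 ≈ 0.966700
step 2 [2y] zero: DF = P = 4673/5000 ≈ 0.934600
step 3 [3y] bond c/1=9/400: DF=(781221/800000 − 9/400·(0.966700+0.934600))/(1+9/400) = 2283/2500 ≈ 0.913200
step 4 [4y] swap r/1=314/12401: DF=(1 − 314/12401·(0.966700+0.934600+0.913200))/(1+314/12401) = 4529/5000 ≈ 0.905800
step 5 [5y] swap r/1=1396/45807: DF=(1 − 1396/45807·(0.966700+0.934600+0.913200+0.905800))/(1+1396/45807) = 2151/2500 ≈ 0.860400

1 1 9667/10000
2 2 4673/5000
3 3 2283/2500
4 4 4529/5000
5 5 2151/2500
s(3y) = (1/(2283/2500) − 1)/(3) = 217/6849 ≈ 3.1683%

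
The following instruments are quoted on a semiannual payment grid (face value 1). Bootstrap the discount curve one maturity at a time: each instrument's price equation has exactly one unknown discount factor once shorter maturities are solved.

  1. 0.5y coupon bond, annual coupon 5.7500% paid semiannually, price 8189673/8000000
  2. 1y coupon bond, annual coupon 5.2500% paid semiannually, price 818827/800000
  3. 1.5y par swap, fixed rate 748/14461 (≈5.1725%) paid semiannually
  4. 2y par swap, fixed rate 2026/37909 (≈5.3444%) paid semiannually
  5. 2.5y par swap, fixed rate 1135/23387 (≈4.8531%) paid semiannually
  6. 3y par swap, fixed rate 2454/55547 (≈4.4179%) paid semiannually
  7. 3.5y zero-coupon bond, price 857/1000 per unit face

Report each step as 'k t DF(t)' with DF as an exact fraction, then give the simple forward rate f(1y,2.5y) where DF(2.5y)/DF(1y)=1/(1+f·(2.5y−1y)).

1 1/2 9951/10000
2 1 9719/10000
3 3/2 2313/2500
4 2 8987/10000
5 5/2 1773/2000
6 3 8773/10000
7 7/2 857/1000
f(1y,2.5y) = ((9719/10000)/(1773/2000) − 1)/(3/2) = 1708/26595 ≈ 6.4223%

step 1 [0.5y] bond c/2=23/800: DF=(8189673/8000000 − 23/800·(0))/(1+23/800) = 9951/10000 ≈ 0.995100
step 2 [1y] bond c/2=21/800: DF=(818827/800000 − 21/800·(0.995100))/(1+21/800) = 9719/10000 ≈ 0.971900
step 3 [1.5y] swap r/2=374/14461: DF=(1 − 374/14461·(0.995100+0.971900))/(1+374/14461) = 2313/2500 ≈ 0.925200
step 4 [2y] swap r/2=1013/37909: DF=(1 − 1013/37909·(0.995100+0.971900+0.925200))/(1+1013/37909) = 8987/10000 ≈ 0.898700
step 5 [2.5y] swap r/2=1135/46774: DF=(1 − 1135/46774·(0.995100+0.971900+0.925200+0.898700))/(1+1135/46774) = 1773/2000 ≈ 0.886500
step 6 [3y] swap r/2=1227/55547: DF=(1 − 1227/55547·(0.995100+0.971900+0.925200+0.898700+0.886500))/(1+1227/55547) = 8773/10000 ≈ 0.877300
step 7 [3.5y] zero: DF = P = 857/1000 ≈ 0.857000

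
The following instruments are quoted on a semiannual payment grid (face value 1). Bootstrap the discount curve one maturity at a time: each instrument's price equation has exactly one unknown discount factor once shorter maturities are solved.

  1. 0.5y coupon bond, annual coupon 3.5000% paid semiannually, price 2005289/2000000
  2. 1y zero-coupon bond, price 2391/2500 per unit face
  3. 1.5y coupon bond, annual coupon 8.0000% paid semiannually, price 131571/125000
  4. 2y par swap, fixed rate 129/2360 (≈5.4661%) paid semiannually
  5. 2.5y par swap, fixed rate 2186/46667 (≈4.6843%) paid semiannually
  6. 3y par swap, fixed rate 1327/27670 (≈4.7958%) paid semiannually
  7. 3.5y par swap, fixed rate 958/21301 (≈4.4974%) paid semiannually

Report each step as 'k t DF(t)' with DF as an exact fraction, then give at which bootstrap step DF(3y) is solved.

1 1/2 4927/5000
2 1 2391/2500
3 3/2 4687/5000
4 2 1121/1250
5 5/2 8907/10000
6 3 8673/10000
7 7/2 8563/10000
DF(3y) is solved at step 6

step 1 [0.5y] bond c/2=7/400: DF=(2005289/2000000 − 7/400·(0))/(1+7/400) = 4927/5000 ≈ 0.985400
step 2 [1y] zero: DF = P = 2391/2500 ≈ 0.956400
step 3 [1.5y] bond c/2=1/25: DF=(131571/125000 − 1/25·(0.985400+0.956400))/(1+1/25) = 4687/5000 ≈ 0.937400
step 4 [2y] swap r/2=129/4720: DF=(1 − 129/4720·(0.985400+0.956400+0.937400))/(1+129/4720) = 1121/1250 ≈ 0.896800
step 5 [2.5y] swap r/2=1093/46667: DF=(1 − 1093/46667·(0.985400+0.956400+0.937400+0.896800))/(1+1093/46667) = 8907/10000 ≈ 0.890700
step 6 [3y] swap r/2=1327/55340: DF=(1 − 1327/55340·(0.985400+0.956400+0.937400+0.896800+0.890700))/(1+1327/55340) = 8673/10000 ≈ 0.867300
step 7 [3.5y] swap r/2=479/21301: DF=(1 − 479/21301·(0.985400+0.956400+0.937400+0.896800+0.890700+0.867300))/(1+479/21301) = 8563/10000 ≈ 0.856300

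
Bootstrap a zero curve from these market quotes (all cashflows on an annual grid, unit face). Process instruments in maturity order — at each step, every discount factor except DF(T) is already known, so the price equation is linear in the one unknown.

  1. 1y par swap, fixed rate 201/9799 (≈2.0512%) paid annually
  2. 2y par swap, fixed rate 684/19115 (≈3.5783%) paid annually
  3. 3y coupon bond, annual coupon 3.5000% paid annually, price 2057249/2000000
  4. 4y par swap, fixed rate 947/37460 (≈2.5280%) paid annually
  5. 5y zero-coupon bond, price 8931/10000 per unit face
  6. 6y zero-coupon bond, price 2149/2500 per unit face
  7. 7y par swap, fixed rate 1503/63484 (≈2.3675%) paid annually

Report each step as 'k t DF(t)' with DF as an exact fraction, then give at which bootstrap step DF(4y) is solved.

1 1 9799/10000
2 2 2329/2500
3 3 2323/2500
4 4 9053/10000
5 5 8931/10000
6 6 2149/2500
7 7 8497/10000
DF(4y) is solved at step 4

step 1 [1y] swap r/1=201/9799: DF=(1 − 201/9799·(0))/(1+201/9799) = 9799/10000 ≈ 0.979900
step 2 [2y] swap r/1=684/19115: DF=(1 − 684/19115·(0.979900))/(1+684/19115) = 2329/2500 ≈ 0.931600
step 3 [3y] bond c/1=7/200: DF=(2057249/2000000 − 7/200·(0.979900+0.931600))/(1+7/200) = 2323/2500 ≈ 0.929200
step 4 [4y] swap r/1=947/37460: DF=(1 − 947/37460·(0.979900+0.931600+0.929200))/(1+947/37460) = 9053/10000 ≈ 0.905300
step 5 [5y] zero: DF = P = 8931/10000 ≈ 0.893100
step 6 [6y] zero: DF = P = 2149/2500 ≈ 0.859600
step 7 [7y] swap r/1=1503/63484: DF=(1 − 1503/63484·(0.979900+0.931600+0.929200+0.905300+0.893100+0.859600))/(1+1503/63484) = 8497/10000 ≈ 0.849700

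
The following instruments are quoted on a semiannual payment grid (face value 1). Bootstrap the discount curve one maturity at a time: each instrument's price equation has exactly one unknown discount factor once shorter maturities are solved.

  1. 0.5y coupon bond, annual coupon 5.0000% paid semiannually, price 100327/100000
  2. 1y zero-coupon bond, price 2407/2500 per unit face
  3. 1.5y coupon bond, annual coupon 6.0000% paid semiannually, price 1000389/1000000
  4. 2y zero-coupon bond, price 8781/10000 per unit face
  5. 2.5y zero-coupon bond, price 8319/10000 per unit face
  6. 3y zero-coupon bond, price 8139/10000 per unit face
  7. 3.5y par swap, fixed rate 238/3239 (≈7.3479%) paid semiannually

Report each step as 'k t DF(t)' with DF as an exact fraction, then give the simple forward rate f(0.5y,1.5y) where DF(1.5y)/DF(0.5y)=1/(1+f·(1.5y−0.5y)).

step 1 [0.5y] bond c/2=1/40: DF=(100327/100000 − 1/40·(0))/(1+1/40) = 2447/2500 ≈ 0.978800
step 2 [1y] zero: DF = P = 2407/2500 ≈ 0.962800
step 3 [1.5y] bond c/2=3/100: DF=(1000389/1000000 − 3/100·(0.978800+0.962800))/(1+3/100) = 9147/10000 ≈ 0.914700
step 4 [2y] zero: DF = P = 8781/10000 ≈ 0.878100
step 5 [2.5y] zero: DF = P = 8319/10000 ≈ 0.831900
step 6 [3y] zero: DF = P = 8139/10000 ≈ 0.813900
step 7 [3.5y] swap r/2=119/3239: DF=(1 − 119/3239·(0.978800+0.962800+0.914700+0.878100+0.831900+0.813900))/(1+119/3239) = 7739/10000 ≈ 0.773900

1 1/2 2447/2500
2 1 2407/2500
3 3/2 9147/10000
4 2 8781/10000
5 5/2 8319/10000
6 3 8139/10000
7 7/2 7739/10000
f(0.5y,1.5y) = ((2447/2500)/(9147/10000) − 1)/(1) = 641/9147 ≈ 7.0078%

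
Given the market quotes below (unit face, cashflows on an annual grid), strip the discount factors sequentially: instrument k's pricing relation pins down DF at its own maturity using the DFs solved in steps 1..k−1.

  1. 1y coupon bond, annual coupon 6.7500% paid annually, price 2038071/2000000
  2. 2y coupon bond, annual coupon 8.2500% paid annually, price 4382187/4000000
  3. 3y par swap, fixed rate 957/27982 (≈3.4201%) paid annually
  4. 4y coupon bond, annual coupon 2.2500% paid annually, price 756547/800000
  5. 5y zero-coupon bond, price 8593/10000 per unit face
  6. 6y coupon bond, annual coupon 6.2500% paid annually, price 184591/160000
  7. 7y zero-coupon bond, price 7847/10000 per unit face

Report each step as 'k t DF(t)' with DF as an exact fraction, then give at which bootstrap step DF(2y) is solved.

step 1 [1y] bond c/1=27/400: DF=(2038071/2000000 − 27/400·(0))/(1+27/400) = 4773/5000 ≈ 0.954600
step 2 [2y] bond c/1=33/400: DF=(4382187/4000000 − 33/400·(0.954600))/(1+33/400) = 9393/10000 ≈ 0.939300
step 3 [3y] swap r/1=957/27982: DF=(1 − 957/27982·(0.954600+0.939300))/(1+957/27982) = 9043/10000 ≈ 0.904300
step 4 [4y] bond c/1=9/400: DF=(756547/800000 − 9/400·(0.954600+0.939300+0.904300))/(1+9/400) = 8633/10000 ≈ 0.863300
step 5 [5y] zero: DF = P = 8593/10000 ≈ 0.859300
step 6 [6y] bond c/1=1/16: DF=(184591/160000 − 1/16·(0.954600+0.939300+0.904300+0.863300+0.859300))/(1+1/16) = 8199/10000 ≈ 0.819900
step 7 [7y] zero: DF = P = 7847/10000 ≈ 0.784700

1 1 4773/5000
2 2 9393/10000
3 3 9043/10000
4 4 8633/10000
5 5 8593/10000
6 6 8199/10000
7 7 7847/10000
DF(2y) is solved at step 2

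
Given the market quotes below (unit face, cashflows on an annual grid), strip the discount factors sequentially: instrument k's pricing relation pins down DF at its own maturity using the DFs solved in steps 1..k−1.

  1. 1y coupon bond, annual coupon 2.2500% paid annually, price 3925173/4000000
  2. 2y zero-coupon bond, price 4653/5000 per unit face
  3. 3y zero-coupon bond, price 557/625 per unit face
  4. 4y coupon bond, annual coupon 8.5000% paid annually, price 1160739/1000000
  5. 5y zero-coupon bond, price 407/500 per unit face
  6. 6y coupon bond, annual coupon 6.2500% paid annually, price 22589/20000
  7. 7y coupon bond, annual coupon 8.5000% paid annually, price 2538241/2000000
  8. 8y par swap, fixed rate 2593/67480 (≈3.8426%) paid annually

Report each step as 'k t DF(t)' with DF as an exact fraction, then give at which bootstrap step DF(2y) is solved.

1 1 9597/10000
2 2 4653/5000
3 3 557/625
4 4 8519/10000
5 5 407/500
6 6 4007/5000
7 7 1517/2000
8 8 7407/10000
DF(2y) is solved at step 2

step 1 [1y] bond c/1=9/400: DF=(3925173/4000000 − 9/400·(0))/(1+9/400) = 9597/10000 ≈ 0.959700
step 2 [2y] zero: DF = P = 4653/5000 ≈ 0.930600
step 3 [3y] zero: DF = P = 557/625 ≈ 0.891200
step 4 [4y] bond c/1=17/200: DF=(1160739/1000000 − 17/200·(0.959700+0.930600+0.891200))/(1+17/200) = 8519/10000 ≈ 0.851900
step 5 [5y] zero: DF = P = 407/500 ≈ 0.814000
step 6 [6y] bond c/1=1/16: DF=(22589/20000 − 1/16·(0.959700+0.930600+0.891200+0.851900+0.814000))/(1+1/16) = 4007/5000 ≈ 0.801400
step 7 [7y] bond c/1=17/200: DF=(2538241/2000000 − 17/200·(0.959700+0.930600+0.891200+0.851900+0.814000+0.801400))/(1+17/200) = 1517/2000 ≈ 0.758500
step 8 [8y] swap r/1=2593/67480: DF=(1 − 2593/67480·(0.959700+0.930600+0.891200+0.851900+0.814000+0.801400+0.758500))/(1+2593/67480) = 7407/10000 ≈ 0.740700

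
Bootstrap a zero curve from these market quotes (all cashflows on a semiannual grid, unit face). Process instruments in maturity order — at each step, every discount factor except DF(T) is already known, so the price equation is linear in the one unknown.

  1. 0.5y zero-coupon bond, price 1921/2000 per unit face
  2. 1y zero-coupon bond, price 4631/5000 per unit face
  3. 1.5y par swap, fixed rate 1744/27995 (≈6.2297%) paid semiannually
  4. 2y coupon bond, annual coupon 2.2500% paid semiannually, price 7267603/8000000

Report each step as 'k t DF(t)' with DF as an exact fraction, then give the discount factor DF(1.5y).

step 1 [0.5y] zero: DF = P = 1921/2000 ≈ 0.960500
step 2 [1y] zero: DF = P = 4631/5000 ≈ 0.926200
step 3 [1.5y] swap r/2=872/27995: DF=(1 − 872/27995·(0.960500+0.926200))/(1+872/27995) = 1141/1250 ≈ 0.912800
step 4 [2y] bond c/2=9/800: DF=(7267603/8000000 − 9/800·(0.960500+0.926200+0.912800))/(1+9/800) = 542/625 ≈ 0.867200

1 1/2 1921/2000
2 1 4631/5000
3 3/2 1141/1250
4 2 542/625
DF(1.5y) = 1141/1250 ≈ 0.912800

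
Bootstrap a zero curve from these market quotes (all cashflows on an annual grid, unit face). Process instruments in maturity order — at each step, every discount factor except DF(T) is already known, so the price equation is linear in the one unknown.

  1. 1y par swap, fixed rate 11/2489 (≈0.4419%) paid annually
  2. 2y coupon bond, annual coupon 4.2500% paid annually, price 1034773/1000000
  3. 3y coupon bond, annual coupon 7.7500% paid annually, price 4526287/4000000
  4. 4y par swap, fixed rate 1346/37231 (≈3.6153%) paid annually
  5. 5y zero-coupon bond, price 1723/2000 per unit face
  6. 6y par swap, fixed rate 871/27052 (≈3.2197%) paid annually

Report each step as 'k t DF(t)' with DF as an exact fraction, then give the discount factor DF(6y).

step 1 [1y] swap r/1=11/2489: DF=(1 − 11/2489·(0))/(1+11/2489) = 2489/2500 ≈ 0.995600
step 2 [2y] bond c/1=17/400: DF=(1034773/1000000 − 17/400·(0.995600))/(1+17/400) = 119/125 ≈ 0.952000
step 3 [3y] bond c/1=31/400: DF=(4526287/4000000 − 31/400·(0.995600+0.952000))/(1+31/400) = 9101/10000 ≈ 0.910100
step 4 [4y] swap r/1=1346/37231: DF=(1 − 1346/37231·(0.995600+0.952000+0.910100))/(1+1346/37231) = 4327/5000 ≈ 0.865400
step 5 [5y] zero: DF = P = 1723/2000 ≈ 0.861500
step 6 [6y] swap r/1=871/27052: DF=(1 − 871/27052·(0.995600+0.952000+0.910100+0.865400+0.861500))/(1+871/27052) = 4129/5000 ≈ 0.825800

1 1 2489/2500
2 2 119/125
3 3 9101/10000
4 4 4327/5000
5 5 1723/2000
6 6 4129/5000
DF(6y) = 4129/5000 ≈ 0.825800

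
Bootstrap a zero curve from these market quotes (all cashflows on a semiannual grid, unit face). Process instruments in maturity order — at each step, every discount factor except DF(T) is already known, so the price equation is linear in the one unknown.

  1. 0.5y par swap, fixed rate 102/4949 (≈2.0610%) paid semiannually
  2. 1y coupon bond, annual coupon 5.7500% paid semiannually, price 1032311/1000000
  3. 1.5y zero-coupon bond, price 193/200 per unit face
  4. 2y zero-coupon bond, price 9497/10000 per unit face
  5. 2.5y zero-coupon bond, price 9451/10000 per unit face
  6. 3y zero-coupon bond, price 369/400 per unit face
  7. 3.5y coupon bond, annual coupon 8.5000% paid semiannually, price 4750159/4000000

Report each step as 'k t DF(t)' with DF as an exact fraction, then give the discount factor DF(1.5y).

1 1/2 4949/5000
2 1 4879/5000
3 3/2 193/200
4 2 9497/10000
5 5/2 9451/10000
6 3 369/400
7 7/2 1131/1250
DF(1.5y) = 193/200 ≈ 0.965000

step 1 [0.5y] swap r/2=51/4949: DF=(1 − 51/4949·(0))/(1+51/4949) = 4949/5000 ≈ 0.989800
step 2 [1y] bond c/2=23/800: DF=(1032311/1000000 − 23/800·(0.989800))/(1+23/800) = 4879/5000 ≈ 0.975800
step 3 [1.5y] zero: DF = P = 193/200 ≈ 0.965000
step 4 [2y] zero: DF = P = 9497/10000 ≈ 0.949700
step 5 [2.5y] zero: DF = P = 9451/10000 ≈ 0.945100
step 6 [3y] zero: DF = P = 369/400 ≈ 0.922500
step 7 [3.5y] bond c/2=17/400: DF=(4750159/4000000 − 17/400·(0.989800+0.975800+0.965000+0.949700+0.945100+0.922500))/(1+17/400) = 1131/1250 ≈ 0.904800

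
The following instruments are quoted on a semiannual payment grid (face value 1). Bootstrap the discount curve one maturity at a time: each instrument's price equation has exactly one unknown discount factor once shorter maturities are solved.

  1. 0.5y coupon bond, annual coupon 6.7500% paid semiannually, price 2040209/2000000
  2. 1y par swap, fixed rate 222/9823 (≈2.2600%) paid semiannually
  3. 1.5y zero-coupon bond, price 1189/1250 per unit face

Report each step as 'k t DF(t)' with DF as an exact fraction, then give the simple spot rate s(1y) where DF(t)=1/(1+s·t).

step 1 [0.5y] bond c/2=27/800: DF=(2040209/2000000 − 27/800·(0))/(1+27/800) = 2467/2500 ≈ 0.986800
step 2 [1y] swap r/2=111/9823: DF=(1 − 111/9823·(0.986800))/(1+111/9823) = 4889/5000 ≈ 0.977800
step 3 [1.5y] zero: DF = P = 1189/1250 ≈ 0.951200

1 1/2 2467/2500
2 1 4889/5000
3 3/2 1189/1250
s(1y) = (1/(4889/5000) − 1)/(1) = 111/4889 ≈ 2.2704%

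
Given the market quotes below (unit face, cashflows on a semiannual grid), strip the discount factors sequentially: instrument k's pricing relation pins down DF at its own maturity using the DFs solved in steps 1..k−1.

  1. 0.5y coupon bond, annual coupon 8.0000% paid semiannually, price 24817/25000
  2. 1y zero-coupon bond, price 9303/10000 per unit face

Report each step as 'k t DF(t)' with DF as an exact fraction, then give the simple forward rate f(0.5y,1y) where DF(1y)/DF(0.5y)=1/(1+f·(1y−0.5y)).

1 1/2 1909/2000
2 1 9303/10000
f(0.5y,1y) = ((1909/2000)/(9303/10000) − 1)/(1/2) = 484/9303 ≈ 5.2026%

step 1 [0.5y] bond c/2=1/25: DF=(24817/25000 − 1/25·(0))/(1+1/25) = 1909/2000 ≈ 0.954500
step 2 [1y] zero: DF = P = 9303/10000 ≈ 0.930300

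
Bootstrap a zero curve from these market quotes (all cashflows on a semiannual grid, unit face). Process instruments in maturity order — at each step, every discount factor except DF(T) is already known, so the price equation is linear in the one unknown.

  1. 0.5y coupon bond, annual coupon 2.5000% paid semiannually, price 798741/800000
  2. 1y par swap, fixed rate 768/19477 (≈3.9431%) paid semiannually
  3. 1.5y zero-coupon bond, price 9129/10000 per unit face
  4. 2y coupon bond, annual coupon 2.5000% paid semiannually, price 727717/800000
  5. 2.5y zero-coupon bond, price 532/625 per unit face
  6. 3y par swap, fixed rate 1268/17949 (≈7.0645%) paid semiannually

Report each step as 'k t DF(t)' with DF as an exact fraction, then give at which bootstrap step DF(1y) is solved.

step 1 [0.5y] bond c/2=1/80: DF=(798741/800000 − 1/80·(0))/(1+1/80) = 9861/10000 ≈ 0.986100
step 2 [1y] swap r/2=384/19477: DF=(1 − 384/19477·(0.986100))/(1+384/19477) = 601/625 ≈ 0.961600
step 3 [1.5y] zero: DF = P = 9129/10000 ≈ 0.912900
step 4 [2y] bond c/2=1/80: DF=(727717/800000 − 1/80·(0.986100+0.961600+0.912900))/(1+1/80) = 8631/10000 ≈ 0.863100
step 5 [2.5y] zero: DF = P = 532/625 ≈ 0.851200
step 6 [3y] swap r/2=634/17949: DF=(1 − 634/17949·(0.986100+0.961600+0.912900+0.863100+0.851200))/(1+634/17949) = 4049/5000 ≈ 0.809800

1 1/2 9861/10000
2 1 601/625
3 3/2 9129/10000
4 2 8631/10000
5 5/2 532/625
6 3 4049/5000
DF(1y) is solved at step 2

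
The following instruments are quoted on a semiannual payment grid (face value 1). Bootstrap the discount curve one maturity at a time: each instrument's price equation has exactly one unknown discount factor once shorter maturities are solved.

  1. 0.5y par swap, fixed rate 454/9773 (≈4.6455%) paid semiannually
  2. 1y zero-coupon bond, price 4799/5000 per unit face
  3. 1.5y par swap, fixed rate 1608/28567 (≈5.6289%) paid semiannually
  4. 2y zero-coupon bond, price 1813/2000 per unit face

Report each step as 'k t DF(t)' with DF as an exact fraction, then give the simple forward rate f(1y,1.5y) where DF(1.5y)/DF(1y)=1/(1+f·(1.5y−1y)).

step 1 [0.5y] swap r/2=227/9773: DF=(1 − 227/9773·(0))/(1+227/9773) = 9773/10000 ≈ 0.977300
step 2 [1y] zero: DF = P = 4799/5000 ≈ 0.959800
step 3 [1.5y] swap r/2=804/28567: DF=(1 − 804/28567·(0.977300+0.959800))/(1+804/28567) = 2299/2500 ≈ 0.919600
step 4 [2y] zero: DF = P = 1813/2000 ≈ 0.906500

1 1/2 9773/10000
2 1 4799/5000
3 3/2 2299/2500
4 2 1813/2000
f(1y,1.5y) = ((4799/5000)/(2299/2500) − 1)/(1/2) = 201/2299 ≈ 8.7429%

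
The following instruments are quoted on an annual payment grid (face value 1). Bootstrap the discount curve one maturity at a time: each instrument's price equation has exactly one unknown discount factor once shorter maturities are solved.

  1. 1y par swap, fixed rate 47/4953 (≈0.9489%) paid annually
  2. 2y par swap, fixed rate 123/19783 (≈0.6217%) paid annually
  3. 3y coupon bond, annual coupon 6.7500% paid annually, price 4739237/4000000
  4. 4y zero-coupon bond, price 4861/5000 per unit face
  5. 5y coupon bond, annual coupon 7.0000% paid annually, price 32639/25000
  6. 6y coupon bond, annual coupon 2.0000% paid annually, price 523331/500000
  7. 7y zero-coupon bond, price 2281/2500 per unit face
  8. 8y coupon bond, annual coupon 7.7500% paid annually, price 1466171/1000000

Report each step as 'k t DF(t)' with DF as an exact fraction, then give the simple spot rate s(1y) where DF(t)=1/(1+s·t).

1 1 4953/5000
2 2 9877/10000
3 3 1231/1250
4 4 4861/5000
5 5 9627/10000
6 6 9301/10000
7 7 2281/2500
8 8 8759/10000
s(1y) = (1/(4953/5000) − 1)/(1) = 47/4953 ≈ 0.9489%

step 1 [1y] swap r/1=47/4953: DF=(1 − 47/4953·(0))/(1+47/4953) = 4953/5000 ≈ 0.990600
step 2 [2y] swap r/1=123/19783: DF=(1 − 123/19783·(0.990600))/(1+123/19783) = 9877/10000 ≈ 0.987700
step 3 [3y] bond c/1=27/400: DF=(4739237/4000000 − 27/400·(0.990600+0.987700))/(1+27/400) = 1231/1250 ≈ 0.984800
step 4 [4y] zero: DF = P = 4861/5000 ≈ 0.972200
step 5 [5y] bond c/1=7/100: DF=(32639/25000 − 7/100·(0.990600+0.987700+0.984800+0.972200))/(1+7/100) = 9627/10000 ≈ 0.962700
step 6 [6y] bond c/1=1/50: DF=(523331/500000 − 1/50·(0.990600+0.987700+0.984800+0.972200+0.962700))/(1+1/50) = 9301/10000 ≈ 0.930100
step 7 [7y] zero: DF = P = 2281/2500 ≈ 0.912400
step 8 [8y] bond c/1=31/400: DF=(1466171/1000000 − 31/400·(0.990600+0.987700+0.984800+0.972200+0.962700+0.930100+0.912400))/(1+31/400) = 8759/10000 ≈ 0.875900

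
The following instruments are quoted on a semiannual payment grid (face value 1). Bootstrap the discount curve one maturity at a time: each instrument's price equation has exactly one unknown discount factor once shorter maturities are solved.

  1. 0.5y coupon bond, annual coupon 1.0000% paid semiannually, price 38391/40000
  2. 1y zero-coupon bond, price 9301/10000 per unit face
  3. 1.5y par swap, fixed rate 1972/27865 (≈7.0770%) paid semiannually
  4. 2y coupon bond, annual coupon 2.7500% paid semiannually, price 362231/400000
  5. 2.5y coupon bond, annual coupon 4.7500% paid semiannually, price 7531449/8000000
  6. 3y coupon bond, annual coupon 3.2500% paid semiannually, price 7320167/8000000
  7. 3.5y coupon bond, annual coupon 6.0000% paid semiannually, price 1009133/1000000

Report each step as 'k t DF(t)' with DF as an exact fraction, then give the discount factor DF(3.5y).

1 1/2 191/200
2 1 9301/10000
3 3/2 4507/5000
4 2 1711/2000
5 5/2 8351/10000
6 3 518/625
7 7/2 2063/2500
DF(3.5y) = 2063/2500 ≈ 0.825200

step 1 [0.5y] bond c/2=1/200: DF=(38391/40000 − 1/200·(0))/(1+1/200) = 191/200 ≈ 0.955000
step 2 [1y] zero: DF = P = 9301/10000 ≈ 0.930100
step 3 [1.5y] swap r/2=986/27865: DF=(1 − 986/27865·(0.955000+0.930100))/(1+986/27865) = 4507/5000 ≈ 0.901400
step 4 [2y] bond c/2=11/800: DF=(362231/400000 − 11/800·(0.955000+0.930100+0.901400))/(1+11/800) = 1711/2000 ≈ 0.855500
step 5 [2.5y] bond c/2=19/800: DF=(7531449/8000000 − 19/800·(0.955000+0.930100+0.901400+0.855500))/(1+19/800) = 8351/10000 ≈ 0.835100
step 6 [3y] bond c/2=13/800: DF=(7320167/8000000 − 13/800·(0.955000+0.930100+0.901400+0.855500+0.835100))/(1+13/800) = 518/625 ≈ 0.828800
step 7 [3.5y] bond c/2=3/100: DF=(1009133/1000000 − 3/100·(0.955000+0.930100+0.901400+0.855500+0.835100+0.828800))/(1+3/100) = 2063/2500 ≈ 0.825200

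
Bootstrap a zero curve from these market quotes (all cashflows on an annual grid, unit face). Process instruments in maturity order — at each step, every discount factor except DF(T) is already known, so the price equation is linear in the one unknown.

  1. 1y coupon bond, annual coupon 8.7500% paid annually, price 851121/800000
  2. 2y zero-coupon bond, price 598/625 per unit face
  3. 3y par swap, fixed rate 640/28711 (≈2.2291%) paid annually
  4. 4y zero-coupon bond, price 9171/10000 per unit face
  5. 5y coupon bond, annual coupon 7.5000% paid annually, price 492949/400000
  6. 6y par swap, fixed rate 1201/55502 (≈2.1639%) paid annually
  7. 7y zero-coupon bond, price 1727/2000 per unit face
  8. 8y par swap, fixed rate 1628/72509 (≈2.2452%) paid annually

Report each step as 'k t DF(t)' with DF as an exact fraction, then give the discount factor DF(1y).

step 1 [1y] bond c/1=7/80: DF=(851121/800000 − 7/80·(0))/(1+7/80) = 9783/10000 ≈ 0.978300
step 2 [2y] zero: DF = P = 598/625 ≈ 0.956800
step 3 [3y] swap r/1=640/28711: DF=(1 − 640/28711·(0.978300+0.956800))/(1+640/28711) = 117/125 ≈ 0.936000
step 4 [4y] zero: DF = P = 9171/10000 ≈ 0.917100
step 5 [5y] bond c/1=3/40: DF=(492949/400000 − 3/40·(0.978300+0.956800+0.936000+0.917100))/(1+3/40) = 8821/10000 ≈ 0.882100
step 6 [6y] swap r/1=1201/55502: DF=(1 − 1201/55502·(0.978300+0.956800+0.936000+0.917100+0.882100))/(1+1201/55502) = 8799/10000 ≈ 0.879900
step 7 [7y] zero: DF = P = 1727/2000 ≈ 0.863500
step 8 [8y] swap r/1=1628/72509: DF=(1 − 1628/72509·(0.978300+0.956800+0.936000+0.917100+0.882100+0.879900+0.863500))/(1+1628/72509) = 2093/2500 ≈ 0.837200

1 1 9783/10000
2 2 598/625
3 3 117/125
4 4 9171/10000
5 5 8821/10000
6 6 8799/10000
7 7 1727/2000
8 8 2093/2500
DF(1y) = 9783/10000 ≈ 0.978300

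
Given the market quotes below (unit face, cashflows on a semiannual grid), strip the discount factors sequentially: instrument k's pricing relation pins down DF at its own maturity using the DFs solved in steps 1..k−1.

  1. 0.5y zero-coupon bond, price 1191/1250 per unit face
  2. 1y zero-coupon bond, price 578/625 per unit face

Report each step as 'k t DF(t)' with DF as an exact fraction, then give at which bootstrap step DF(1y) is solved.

step 1 [0.5y] zero: DF = P = 1191/1250 ≈ 0.952800
step 2 [1y] zero: DF = P = 578/625 ≈ 0.924800

1 1/2 1191/1250
2 1 578/625
DF(1y) is solved at step 2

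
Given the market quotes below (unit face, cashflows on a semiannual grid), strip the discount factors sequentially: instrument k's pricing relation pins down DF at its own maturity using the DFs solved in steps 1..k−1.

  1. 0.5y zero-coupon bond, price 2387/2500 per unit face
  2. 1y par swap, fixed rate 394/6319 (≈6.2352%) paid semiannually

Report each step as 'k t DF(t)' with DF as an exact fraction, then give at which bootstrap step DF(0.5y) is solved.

1 1/2 2387/2500
2 1 9409/10000
DF(0.5y) is solved at step 1

step 1 [0.5y] zero: DF = P = 2387/2500 ≈ 0.954800
step 2 [1y] swap r/2=197/6319: DF=(1 − 197/6319·(0.954800))/(1+197/6319) = 9409/10000 ≈ 0.940900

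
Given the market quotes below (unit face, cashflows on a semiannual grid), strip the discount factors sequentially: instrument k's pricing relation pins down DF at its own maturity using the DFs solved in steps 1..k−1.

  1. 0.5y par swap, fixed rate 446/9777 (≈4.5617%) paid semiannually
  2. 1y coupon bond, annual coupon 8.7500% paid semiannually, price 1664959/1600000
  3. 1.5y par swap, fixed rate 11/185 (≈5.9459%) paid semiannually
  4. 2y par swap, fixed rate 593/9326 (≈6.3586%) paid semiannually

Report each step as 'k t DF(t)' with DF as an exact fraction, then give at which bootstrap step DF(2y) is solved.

1 1/2 9777/10000
2 1 239/250
3 3/2 9153/10000
4 2 4407/5000
DF(2y) is solved at step 4

step 1 [0.5y] swap r/2=223/9777: DF=(1 − 223/9777·(0))/(1+223/9777) = 9777/10000 ≈ 0.977700
step 2 [1y] bond c/2=7/160: DF=(1664959/1600000 − 7/160·(0.977700))/(1+7/160) = 239/250 ≈ 0.956000
step 3 [1.5y] swap r/2=11/370: DF=(1 − 11/370·(0.977700+0.956000))/(1+11/370) = 9153/10000 ≈ 0.915300
step 4 [2y] swap r/2=593/18652: DF=(1 − 593/18652·(0.977700+0.956000+0.915300))/(1+593/18652) = 4407/5000 ≈ 0.881400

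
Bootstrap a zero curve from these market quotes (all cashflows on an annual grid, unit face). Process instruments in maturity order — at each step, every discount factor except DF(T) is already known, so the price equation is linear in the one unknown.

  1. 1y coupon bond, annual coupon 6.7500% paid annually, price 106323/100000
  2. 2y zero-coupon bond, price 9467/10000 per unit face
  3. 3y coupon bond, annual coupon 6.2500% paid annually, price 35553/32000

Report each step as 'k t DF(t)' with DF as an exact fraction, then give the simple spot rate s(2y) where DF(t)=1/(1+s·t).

1 1 249/250
2 2 9467/10000
3 3 4657/5000
s(2y) = (1/(9467/10000) − 1)/(2) = 533/18934 ≈ 2.8150%

step 1 [1y] bond c/1=27/400: DF=(106323/100000 − 27/400·(0))/(1+27/400) = 249/250 ≈ 0.996000
step 2 [2y] zero: DF = P = 9467/10000 ≈ 0.946700
step 3 [3y] bond c/1=1/16: DF=(35553/32000 − 1/16·(0.996000+0.946700))/(1+1/16) = 4657/5000 ≈ 0.931400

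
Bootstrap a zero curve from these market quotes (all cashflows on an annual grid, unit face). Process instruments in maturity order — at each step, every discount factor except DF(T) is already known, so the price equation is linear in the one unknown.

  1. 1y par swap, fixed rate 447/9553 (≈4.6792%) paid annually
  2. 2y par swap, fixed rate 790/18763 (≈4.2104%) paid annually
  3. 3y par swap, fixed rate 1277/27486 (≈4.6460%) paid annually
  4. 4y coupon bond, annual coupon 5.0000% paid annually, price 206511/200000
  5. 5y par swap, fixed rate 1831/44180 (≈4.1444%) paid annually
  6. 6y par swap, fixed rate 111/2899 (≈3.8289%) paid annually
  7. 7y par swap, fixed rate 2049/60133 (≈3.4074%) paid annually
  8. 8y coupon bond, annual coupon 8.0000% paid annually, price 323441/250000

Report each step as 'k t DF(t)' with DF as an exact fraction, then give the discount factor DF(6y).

1 1 9553/10000
2 2 921/1000
3 3 8723/10000
4 4 341/400
5 5 8169/10000
6 6 4001/5000
7 7 7951/10000
8 8 301/400
DF(6y) = 4001/5000 ≈ 0.800200

step 1 [1y] swap r/1=447/9553: DF=(1 − 447/9553·(0))/(1+447/9553) = 9553/10000 ≈ 0.955300
step 2 [2y] swap r/1=790/18763: DF=(1 − 790/18763·(0.955300))/(1+790/18763) = 921/1000 ≈ 0.921000
step 3 [3y] swap r/1=1277/27486: DF=(1 − 1277/27486·(0.955300+0.921000))/(1+1277/27486) = 8723/10000 ≈ 0.872300
step 4 [4y] bond c/1=1/20: DF=(206511/200000 − 1/20·(0.955300+0.921000+0.872300))/(1+1/20) = 341/400 ≈ 0.852500
step 5 [5y] swap r/1=1831/44180: DF=(1 − 1831/44180·(0.955300+0.921000+0.872300+0.852500))/(1+1831/44180) = 8169/10000 ≈ 0.816900
step 6 [6y] swap r/1=111/2899: DF=(1 − 111/2899·(0.955300+0.921000+0.872300+0.852500+0.816900))/(1+111/2899) = 4001/5000 ≈ 0.800200
step 7 [7y] swap r/1=2049/60133: DF=(1 − 2049/60133·(0.955300+0.921000+0.872300+0.852500+0.816900+0.800200))/(1+2049/60133) = 7951/10000 ≈ 0.795100
step 8 [8y] bond c/1=2/25: DF=(323441/250000 − 2/25·(0.955300+0.921000+0.872300+0.852500+0.816900+0.800200+0.795100))/(1+2/25) = 301/400 ≈ 0.752500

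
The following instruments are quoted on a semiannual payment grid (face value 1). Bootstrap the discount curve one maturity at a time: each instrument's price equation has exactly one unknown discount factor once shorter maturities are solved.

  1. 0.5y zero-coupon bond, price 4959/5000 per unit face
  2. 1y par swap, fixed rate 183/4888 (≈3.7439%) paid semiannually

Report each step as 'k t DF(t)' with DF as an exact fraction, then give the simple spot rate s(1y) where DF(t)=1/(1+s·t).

step 1 [0.5y] zero: DF = P = 4959/5000 ≈ 0.991800
step 2 [1y] swap r/2=183/9776: DF=(1 − 183/9776·(0.991800))/(1+183/9776) = 4817/5000 ≈ 0.963400

1 1/2 4959/5000
2 1 4817/5000
s(1y) = (1/(4817/5000) − 1)/(1) = 183/4817 ≈ 3.7990%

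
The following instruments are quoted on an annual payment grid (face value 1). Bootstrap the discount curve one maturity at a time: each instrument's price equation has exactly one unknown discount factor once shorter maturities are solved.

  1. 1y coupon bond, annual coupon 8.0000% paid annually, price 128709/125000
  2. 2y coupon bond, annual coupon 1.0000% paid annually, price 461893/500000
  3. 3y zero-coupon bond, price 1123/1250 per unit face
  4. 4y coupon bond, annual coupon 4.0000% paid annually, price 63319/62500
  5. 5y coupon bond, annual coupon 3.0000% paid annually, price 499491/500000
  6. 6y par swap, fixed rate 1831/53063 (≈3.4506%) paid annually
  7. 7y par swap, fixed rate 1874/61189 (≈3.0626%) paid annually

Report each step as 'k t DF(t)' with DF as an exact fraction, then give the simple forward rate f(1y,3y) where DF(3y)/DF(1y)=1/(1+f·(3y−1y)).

step 1 [1y] bond c/1=2/25: DF=(128709/125000 − 2/25·(0))/(1+2/25) = 4767/5000 ≈ 0.953400
step 2 [2y] bond c/1=1/100: DF=(461893/500000 − 1/100·(0.953400))/(1+1/100) = 2263/2500 ≈ 0.905200
step 3 [3y] zero: DF = P = 1123/1250 ≈ 0.898400
step 4 [4y] bond c/1=1/25: DF=(63319/62500 − 1/25·(0.953400+0.905200+0.898400))/(1+1/25) = 8681/10000 ≈ 0.868100
step 5 [5y] bond c/1=3/100: DF=(499491/500000 − 3/100·(0.953400+0.905200+0.898400+0.868100))/(1+3/100) = 8643/10000 ≈ 0.864300
step 6 [6y] swap r/1=1831/53063: DF=(1 − 1831/53063·(0.953400+0.905200+0.898400+0.868100+0.864300))/(1+1831/53063) = 8169/10000 ≈ 0.816900
step 7 [7y] swap r/1=1874/61189: DF=(1 − 1874/61189·(0.953400+0.905200+0.898400+0.868100+0.864300+0.816900))/(1+1874/61189) = 4063/5000 ≈ 0.812600

1 1 4767/5000
2 2 2263/2500
3 3 1123/1250
4 4 8681/10000
5 5 8643/10000
6 6 8169/10000
7 7 4063/5000
f(1y,3y) = ((4767/5000)/(1123/1250) − 1)/(2) = 275/8984 ≈ 3.0610%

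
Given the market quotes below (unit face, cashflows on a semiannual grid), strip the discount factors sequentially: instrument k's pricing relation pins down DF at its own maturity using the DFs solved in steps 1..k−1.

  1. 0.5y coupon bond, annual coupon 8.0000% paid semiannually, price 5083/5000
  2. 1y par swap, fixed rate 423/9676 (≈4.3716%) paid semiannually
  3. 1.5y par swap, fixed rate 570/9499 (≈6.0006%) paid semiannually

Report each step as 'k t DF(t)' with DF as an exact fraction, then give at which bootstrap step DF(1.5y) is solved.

1 1/2 391/400
2 1 9577/10000
3 3/2 1829/2000
DF(1.5y) is solved at step 3

step 1 [0.5y] bond c/2=1/25: DF=(5083/5000 − 1/25·(0))/(1+1/25) = 391/400 ≈ 0.977500
step 2 [1y] swap r/2=423/19352: DF=(1 − 423/19352·(0.977500))/(1+423/19352) = 9577/10000 ≈ 0.957700
step 3 [1.5y] swap r/2=285/9499: DF=(1 − 285/9499·(0.977500+0.957700))/(1+285/9499) = 1829/2000 ≈ 0.914500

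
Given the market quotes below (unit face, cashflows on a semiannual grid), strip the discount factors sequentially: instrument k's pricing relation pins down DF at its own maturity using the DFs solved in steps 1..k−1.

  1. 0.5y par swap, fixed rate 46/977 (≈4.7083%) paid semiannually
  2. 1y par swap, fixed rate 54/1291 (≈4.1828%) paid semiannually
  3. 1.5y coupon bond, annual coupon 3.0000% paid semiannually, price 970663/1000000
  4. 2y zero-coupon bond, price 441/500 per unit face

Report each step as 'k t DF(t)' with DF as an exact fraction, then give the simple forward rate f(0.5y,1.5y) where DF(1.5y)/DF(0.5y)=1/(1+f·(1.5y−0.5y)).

step 1 [0.5y] swap r/2=23/977: DF=(1 − 23/977·(0))/(1+23/977) = 977/1000 ≈ 0.977000
step 2 [1y] swap r/2=27/1291: DF=(1 − 27/1291·(0.977000))/(1+27/1291) = 1919/2000 ≈ 0.959500
step 3 [1.5y] bond c/2=3/200: DF=(970663/1000000 − 3/200·(0.977000+0.959500))/(1+3/200) = 9277/10000 ≈ 0.927700
step 4 [2y] zero: DF = P = 441/500 ≈ 0.882000

1 1/2 977/1000
2 1 1919/2000
3 3/2 9277/10000
4 2 441/500
f(0.5y,1.5y) = ((977/1000)/(9277/10000) − 1)/(1) = 493/9277 ≈ 5.3142%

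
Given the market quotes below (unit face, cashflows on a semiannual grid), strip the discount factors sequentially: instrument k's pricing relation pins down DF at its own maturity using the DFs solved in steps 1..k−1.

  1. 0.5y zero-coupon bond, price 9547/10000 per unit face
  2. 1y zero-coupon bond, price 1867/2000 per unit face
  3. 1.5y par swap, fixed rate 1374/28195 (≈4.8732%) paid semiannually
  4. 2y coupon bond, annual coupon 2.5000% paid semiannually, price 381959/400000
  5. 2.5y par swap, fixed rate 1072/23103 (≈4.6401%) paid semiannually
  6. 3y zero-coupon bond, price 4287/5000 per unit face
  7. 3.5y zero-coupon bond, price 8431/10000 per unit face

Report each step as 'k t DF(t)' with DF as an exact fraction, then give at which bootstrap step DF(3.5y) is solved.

1 1/2 9547/10000
2 1 1867/2000
3 3/2 9313/10000
4 2 9083/10000
5 5/2 558/625
6 3 4287/5000
7 7/2 8431/10000
DF(3.5y) is solved at step 7

step 1 [0.5y] zero: DF = P = 9547/10000 ≈ 0.954700
step 2 [1y] zero: DF = P = 1867/2000 ≈ 0.933500
step 3 [1.5y] swap r/2=687/28195: DF=(1 − 687/28195·(0.954700+0.933500))/(1+687/28195) = 9313/10000 ≈ 0.931300
step 4 [2y] bond c/2=1/80: DF=(381959/400000 − 1/80·(0.954700+0.933500+0.931300))/(1+1/80) = 9083/10000 ≈ 0.908300
step 5 [2.5y] swap r/2=536/23103: DF=(1 − 536/23103·(0.954700+0.933500+0.931300+0.908300))/(1+536/23103) = 558/625 ≈ 0.892800
step 6 [3y] zero: DF = P = 4287/5000 ≈ 0.857400
step 7 [3.5y] zero: DF = P = 8431/10000 ≈ 0.843100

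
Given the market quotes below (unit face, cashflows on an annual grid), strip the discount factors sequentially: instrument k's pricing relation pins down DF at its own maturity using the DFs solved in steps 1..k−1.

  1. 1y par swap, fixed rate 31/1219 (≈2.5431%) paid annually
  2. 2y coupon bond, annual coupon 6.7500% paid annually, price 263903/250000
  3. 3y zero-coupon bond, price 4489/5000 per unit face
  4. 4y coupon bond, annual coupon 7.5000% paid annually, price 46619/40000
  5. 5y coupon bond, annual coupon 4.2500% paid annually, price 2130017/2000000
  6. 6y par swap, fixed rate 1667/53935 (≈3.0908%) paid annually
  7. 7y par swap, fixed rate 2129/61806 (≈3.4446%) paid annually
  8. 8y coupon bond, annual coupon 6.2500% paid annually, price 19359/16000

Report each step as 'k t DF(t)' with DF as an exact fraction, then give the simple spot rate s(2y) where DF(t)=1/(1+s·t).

1 1 1219/1250
2 2 1159/1250
3 3 4489/5000
4 4 1111/1250
5 5 1089/1250
6 6 8333/10000
7 7 7871/10000
8 8 969/1250
s(2y) = (1/(1159/1250) − 1)/(2) = 91/2318 ≈ 3.9258%

step 1 [1y] swap r/1=31/1219: DF=(1 − 31/1219·(0))/(1+31/1219) = 1219/1250 ≈ 0.975200
step 2 [2y] bond c/1=27/400: DF=(263903/250000 − 27/400·(0.975200))/(1+27/400) = 1159/1250 ≈ 0.927200
step 3 [3y] zero: DF = P = 4489/5000 ≈ 0.897800
step 4 [4y] bond c/1=3/40: DF=(46619/40000 − 3/40·(0.975200+0.927200+0.897800))/(1+3/40) = 1111/1250 ≈ 0.888800
step 5 [5y] bond c/1=17/400: DF=(2130017/2000000 − 17/400·(0.975200+0.927200+0.897800+0.888800))/(1+17/400) = 1089/1250 ≈ 0.871200
step 6 [6y] swap r/1=1667/53935: DF=(1 − 1667/53935·(0.975200+0.927200+0.897800+0.888800+0.871200))/(1+1667/53935) = 8333/10000 ≈ 0.833300
step 7 [7y] swap r/1=2129/61806: DF=(1 − 2129/61806·(0.975200+0.927200+0.897800+0.888800+0.871200+0.833300))/(1+2129/61806) = 7871/10000 ≈ 0.787100
step 8 [8y] bond c/1=1/16: DF=(19359/16000 − 1/16·(0.975200+0.927200+0.897800+0.888800+0.871200+0.833300+0.787100))/(1+1/16) = 969/1250 ≈ 0.775200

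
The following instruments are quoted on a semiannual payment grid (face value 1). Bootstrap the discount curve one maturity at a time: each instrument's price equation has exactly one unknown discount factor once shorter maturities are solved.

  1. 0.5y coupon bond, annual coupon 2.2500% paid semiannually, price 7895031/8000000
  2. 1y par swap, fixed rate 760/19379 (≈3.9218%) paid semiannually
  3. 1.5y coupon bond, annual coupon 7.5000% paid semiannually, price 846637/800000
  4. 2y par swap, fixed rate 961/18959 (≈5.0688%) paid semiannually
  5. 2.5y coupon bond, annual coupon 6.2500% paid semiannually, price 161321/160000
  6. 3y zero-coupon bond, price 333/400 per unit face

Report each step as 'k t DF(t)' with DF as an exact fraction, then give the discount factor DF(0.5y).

step 1 [0.5y] bond c/2=9/800: DF=(7895031/8000000 − 9/800·(0))/(1+9/800) = 9759/10000 ≈ 0.975900
step 2 [1y] swap r/2=380/19379: DF=(1 − 380/19379·(0.975900))/(1+380/19379) = 481/500 ≈ 0.962000
step 3 [1.5y] bond c/2=3/80: DF=(846637/800000 − 3/80·(0.975900+0.962000))/(1+3/80) = 19/20 ≈ 0.950000
step 4 [2y] swap r/2=961/37918: DF=(1 − 961/37918·(0.975900+0.962000+0.950000))/(1+961/37918) = 9039/10000 ≈ 0.903900
step 5 [2.5y] bond c/2=1/32: DF=(161321/160000 − 1/32·(0.975900+0.962000+0.950000+0.903900))/(1+1/32) = 2157/2500 ≈ 0.862800
step 6 [3y] zero: DF = P = 333/400 ≈ 0.832500

1 1/2 9759/10000
2 1 481/500
3 3/2 19/20
4 2 9039/10000
5 5/2 2157/2500
6 3 333/400
DF(0.5y) = 9759/10000 ≈ 0.975900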